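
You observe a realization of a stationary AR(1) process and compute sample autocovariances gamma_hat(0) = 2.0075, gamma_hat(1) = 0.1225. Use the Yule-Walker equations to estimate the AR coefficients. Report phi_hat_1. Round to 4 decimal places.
\hat\phi_{1} = 0.0610

The Yule-Walker equations for an AR(p) process read, in matrix form,
  Gamma_p phi = r_p,   with   (Gamma_p)_{ij} = gamma(|i - j|),
                       (r_p)_i = gamma(i),   i,j = 1..p.
Substitute the sample gammas (Toeplitz matrix and right-hand side of size 1):
  Gamma_p = [[2.0075]]
  r_p     = [0.1225]
With p = 1 this is the single equation gamma(0) phi_1 = gamma(1):
  phi_hat_1 = gamma(1) / gamma(0) = 0.1225 / 2.0075 = 0.0610.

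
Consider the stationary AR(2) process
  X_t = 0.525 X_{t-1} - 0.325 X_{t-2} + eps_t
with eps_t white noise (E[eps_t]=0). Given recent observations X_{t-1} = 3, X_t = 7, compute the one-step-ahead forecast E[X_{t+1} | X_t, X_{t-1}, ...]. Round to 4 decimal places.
E[X_{t+1} \mid \mathcal F_t] = 2.7000

For an AR(p) model X_t = c + sum_i phi_i X_{t-i} + eps_t, the
one-step-ahead conditional mean is
  E[X_{t+1} | X_t, ...] = c + sum_i phi_i X_{t+1-i}.
Substitute known values:
  E[X_{t+1} | ...] = (0.525) * (7) + (-0.325) * (3)
                   = 2.7000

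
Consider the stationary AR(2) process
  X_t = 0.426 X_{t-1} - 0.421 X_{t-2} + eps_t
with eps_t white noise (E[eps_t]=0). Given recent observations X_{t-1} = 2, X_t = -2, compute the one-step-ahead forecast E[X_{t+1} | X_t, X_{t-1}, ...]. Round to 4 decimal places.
E[X_{t+1} \mid \mathcal F_t] = -1.6940

For an AR(p) model X_t = c + sum_i phi_i X_{t-i} + eps_t, the
one-step-ahead conditional mean is
  E[X_{t+1} | X_t, ...] = c + sum_i phi_i X_{t+1-i}.
Substitute known values:
  E[X_{t+1} | ...] = (0.426) * (-2) + (-0.421) * (2)
                   = -1.6940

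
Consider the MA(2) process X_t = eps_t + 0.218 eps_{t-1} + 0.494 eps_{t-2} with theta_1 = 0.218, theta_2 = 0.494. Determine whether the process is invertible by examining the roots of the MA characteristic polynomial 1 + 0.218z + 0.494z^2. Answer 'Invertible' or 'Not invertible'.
\text{Invertible}

The MA(q) characteristic polynomial is P(z) = 1 + 0.218z + 0.494z^2.
Invertibility requires all roots to lie outside the unit circle, i.e. |z| > 1 for every root.
Set 1 + (0.218) z + (0.494) z^2 = 0, i.e. a z^2 + b z + c = 0 with a = 0.494, b = 0.218, c = 1.
Discriminant D = b^2 - 4ac = (0.218)^2 - 4*(0.494)*1 = 0.047524 - (1.976) = -1.928476.
D < 0, so the roots are the complex-conjugate pair z = (-b +/- i sqrt(-D)) / (2a) = -0.2206 +/- 1.4056i.
For a conjugate pair |z|^2 = z * conj(z) = (product of roots) = c/a = 1/(0.494) = 2.024291, so |z| = sqrt(2.024291) = 1.4228 for both roots.
Moduli of all roots: 1.4228, 1.4228.
All moduli strictly greater than 1? Yes.
Verdict: Invertible.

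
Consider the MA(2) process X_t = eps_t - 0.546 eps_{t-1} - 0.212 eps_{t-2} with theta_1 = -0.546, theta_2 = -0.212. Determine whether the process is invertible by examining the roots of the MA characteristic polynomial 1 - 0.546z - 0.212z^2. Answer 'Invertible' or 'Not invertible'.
\text{Invertible}

The MA(q) characteristic polynomial is P(z) = 1 - 0.546z - 0.212z^2.
Invertibility requires all roots to lie outside the unit circle, i.e. |z| > 1 for every root.
Set 1 + (-0.546) z + (-0.212) z^2 = 0, i.e. a z^2 + b z + c = 0 with a = -0.212, b = -0.546, c = 1.
Discriminant D = b^2 - 4ac = (-0.546)^2 - 4*(-0.212)*1 = 0.298116 - (-0.848) = 1.146116.
D >= 0, so the roots are real: z = (-b +/- sqrt(D)) / (2a) = (0.546 +/- 1.070568) / (-0.424).
  z_1 = (0.546 + 1.070568) / (-0.424) = -3.8127,   |z_1| = 3.8127.
  z_2 = (0.546 - 1.070568) / (-0.424) = 1.2372,   |z_2| = 1.2372.
Moduli of all roots: 3.8127, 1.2372.
All moduli strictly greater than 1? Yes.
Verdict: Invertible.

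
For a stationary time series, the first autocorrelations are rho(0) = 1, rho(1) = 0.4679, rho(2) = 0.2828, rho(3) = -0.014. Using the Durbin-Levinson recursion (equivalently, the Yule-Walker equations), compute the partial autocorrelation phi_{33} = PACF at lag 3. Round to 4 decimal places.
\phi_{33} = -0.2240

The PACF at lag k is phi_{kk}, the last component of the solution
to the Yule-Walker system G_k phi = r_k where
  (G_k)_{ij} = rho(|i - j|), (r_k)_i = rho(i), i,j = 1..k.
Equivalently, Durbin-Levinson gives phi_{kk} iteratively:
  phi_{11} = rho(1)
  phi_{kk} = [rho(k) - sum_{j=1..k-1} phi_{k-1,j} rho(k-j)]
            / [1 - sum_{j=1..k-1} phi_{k-1,j} rho(j)],
  phi_{k,j} = phi_{k-1,j} - phi_{kk} phi_{k-1,k-j},  j = 1..k-1.
Step k = 1:
  phi_11 = rho(1) = 0.4679.
Step k = 2:
  phi_22 = [rho(2) - phi_11 rho(1)] / [1 - phi_11 rho(1)] = [0.2828 - (0.4679)(0.4679)] / [1 - (0.4679)(0.4679)]
         = 0.06386959 / 0.78106959 = 0.081772.
  Update: phi_21 = phi_11 - phi_22 phi_11 = 0.4679 - (0.081772)(0.4679) = 0.429639.
Step k = 3:
  phi_33 = [rho(3) - phi_21 rho(2) - phi_22 rho(1)] / [1 - phi_21 rho(1) - phi_22 rho(2)]
    numerator   = -0.014 - (0.429639)(0.2828) - (0.081772)(0.4679) = -0.17376298
    denominator = 1 - (0.429639)(0.4679) - (0.081772)(0.2828) = 0.77584685
  phi_33 = -0.17376298 / 0.77584685 = -0.224.
Therefore phi_{33} = -0.2240.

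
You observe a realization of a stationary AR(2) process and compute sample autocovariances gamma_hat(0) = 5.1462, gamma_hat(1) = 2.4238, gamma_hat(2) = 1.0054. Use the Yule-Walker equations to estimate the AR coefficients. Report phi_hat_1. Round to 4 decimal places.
\hat\phi_{1} = 0.4870

The Yule-Walker equations for an AR(p) process read, in matrix form,
  Gamma_p phi = r_p,   with   (Gamma_p)_{ij} = gamma(|i - j|),
                       (r_p)_i = gamma(i),   i,j = 1..p.
Substitute the sample gammas (Toeplitz matrix and right-hand side of size 2):
  Gamma_p = [[5.1462, 2.4238], [2.4238, 5.1462]]
  r_p     = [2.4238, 1.0054]
Written out:
  5.1462 phi_1 + 2.4238 phi_2 = 2.4238
  2.4238 phi_1 + 5.1462 phi_2 = 1.0054
Solve by Cramer's rule:
  det = gamma(0)^2 - gamma(1)^2 = (5.1462)^2 - (2.4238)^2 = 26.48337444 - 5.87480644 = 20.608568
  phi_hat_1 = [gamma(1) gamma(0) - gamma(1) gamma(2)] / det = [(2.4238)(5.1462) - (2.4238)(1.0054)] / 20.608568 = 10.03647104 / 20.608568 = 0.487
  phi_hat_2 = [gamma(0) gamma(2) - gamma(1)^2] / det = [(5.1462)(1.0054) - (2.4238)^2] / 20.608568 = -0.70081696 / 20.608568 = -0.034
So phi_hat = [0.4870, -0.0340].
Therefore phi_hat_1 = 0.4870.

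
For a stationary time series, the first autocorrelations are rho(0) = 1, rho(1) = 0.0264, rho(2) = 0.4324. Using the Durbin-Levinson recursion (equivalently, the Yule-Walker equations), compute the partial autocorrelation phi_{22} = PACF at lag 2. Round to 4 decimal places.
\phi_{22} = 0.4320

The PACF at lag k is phi_{kk}, the last component of the solution
to the Yule-Walker system G_k phi = r_k where
  (G_k)_{ij} = rho(|i - j|), (r_k)_i = rho(i), i,j = 1..k.
Equivalently, Durbin-Levinson gives phi_{kk} iteratively:
  phi_{11} = rho(1)
  phi_{kk} = [rho(k) - sum_{j=1..k-1} phi_{k-1,j} rho(k-j)]
            / [1 - sum_{j=1..k-1} phi_{k-1,j} rho(j)],
  phi_{k,j} = phi_{k-1,j} - phi_{kk} phi_{k-1,k-j},  j = 1..k-1.
Step k = 1:
  phi_11 = rho(1) = 0.0264.
Step k = 2:
  phi_22 = [rho(2) - phi_11 rho(1)] / [1 - phi_11 rho(1)] = [0.4324 - (0.0264)(0.0264)] / [1 - (0.0264)(0.0264)]
         = 0.43170304 / 0.99930304 = 0.432.
Therefore phi_{22} = 0.4320.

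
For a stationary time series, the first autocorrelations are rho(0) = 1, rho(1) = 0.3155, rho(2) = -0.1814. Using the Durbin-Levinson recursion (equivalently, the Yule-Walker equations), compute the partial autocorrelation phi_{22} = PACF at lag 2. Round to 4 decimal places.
\phi_{22} = -0.3120

The PACF at lag k is phi_{kk}, the last component of the solution
to the Yule-Walker system G_k phi = r_k where
  (G_k)_{ij} = rho(|i - j|), (r_k)_i = rho(i), i,j = 1..k.
Equivalently, Durbin-Levinson gives phi_{kk} iteratively:
  phi_{11} = rho(1)
  phi_{kk} = [rho(k) - sum_{j=1..k-1} phi_{k-1,j} rho(k-j)]
            / [1 - sum_{j=1..k-1} phi_{k-1,j} rho(j)],
  phi_{k,j} = phi_{k-1,j} - phi_{kk} phi_{k-1,k-j},  j = 1..k-1.
Step k = 1:
  phi_11 = rho(1) = 0.3155.
Step k = 2:
  phi_22 = [rho(2) - phi_11 rho(1)] / [1 - phi_11 rho(1)] = [-0.1814 - (0.3155)(0.3155)] / [1 - (0.3155)(0.3155)]
         = -0.28094025 / 0.90045975 = -0.312.
Therefore phi_{22} = -0.3120.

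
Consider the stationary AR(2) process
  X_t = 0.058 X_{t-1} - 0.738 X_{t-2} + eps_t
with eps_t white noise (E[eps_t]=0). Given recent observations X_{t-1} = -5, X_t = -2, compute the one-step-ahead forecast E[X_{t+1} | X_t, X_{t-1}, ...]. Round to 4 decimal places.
E[X_{t+1} \mid \mathcal F_t] = 3.5740

For an AR(p) model X_t = c + sum_i phi_i X_{t-i} + eps_t, the
one-step-ahead conditional mean is
  E[X_{t+1} | X_t, ...] = c + sum_i phi_i X_{t+1-i}.
Substitute known values:
  E[X_{t+1} | ...] = (0.058) * (-2) + (-0.738) * (-5)
                   = 3.5740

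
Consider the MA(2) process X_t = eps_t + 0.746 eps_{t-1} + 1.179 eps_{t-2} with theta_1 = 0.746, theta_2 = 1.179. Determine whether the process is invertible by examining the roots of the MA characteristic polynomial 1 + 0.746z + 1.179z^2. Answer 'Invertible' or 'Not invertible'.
\text{Not invertible}

The MA(q) characteristic polynomial is P(z) = 1 + 0.746z + 1.179z^2.
Invertibility requires all roots to lie outside the unit circle, i.e. |z| > 1 for every root.
Set 1 + (0.746) z + (1.179) z^2 = 0, i.e. a z^2 + b z + c = 0 with a = 1.179, b = 0.746, c = 1.
Discriminant D = b^2 - 4ac = (0.746)^2 - 4*(1.179)*1 = 0.556516 - (4.716) = -4.159484.
D < 0, so the roots are the complex-conjugate pair z = (-b +/- i sqrt(-D)) / (2a) = -0.3164 +/- 0.8649i.
For a conjugate pair |z|^2 = z * conj(z) = (product of roots) = c/a = 1/(1.179) = 0.848176, so |z| = sqrt(0.848176) = 0.921 for both roots.
Moduli of all roots: 0.9210, 0.9210.
All moduli strictly greater than 1? No.
Verdict: Not invertible.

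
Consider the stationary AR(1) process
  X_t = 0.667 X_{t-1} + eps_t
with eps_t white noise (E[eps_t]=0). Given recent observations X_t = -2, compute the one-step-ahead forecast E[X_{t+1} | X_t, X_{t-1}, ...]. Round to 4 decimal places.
E[X_{t+1} \mid \mathcal F_t] = -1.3340

For an AR(p) model X_t = c + sum_i phi_i X_{t-i} + eps_t, the
one-step-ahead conditional mean is
  E[X_{t+1} | X_t, ...] = c + sum_i phi_i X_{t+1-i}.
Substitute known values:
  E[X_{t+1} | ...] = (0.667) * (-2)
                   = -1.3340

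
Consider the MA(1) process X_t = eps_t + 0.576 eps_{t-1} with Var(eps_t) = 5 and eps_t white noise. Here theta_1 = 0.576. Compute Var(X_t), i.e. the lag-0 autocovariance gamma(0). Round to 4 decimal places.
\gamma(0) = 6.6589

For an MA(q) process X_t = eps_t + sum_i theta_i eps_{t-i} with
Var(eps_t) = sigma^2, the variance is
  gamma(0) = sigma^2 * (1 + sum_i theta_i^2).
  sum_i theta_i^2 = (0.576)^2 = 0.331776.
  gamma(0) = 5 * (1 + 0.331776) = 5 * 1.331776 = 6.65888, which rounds to 6.6589.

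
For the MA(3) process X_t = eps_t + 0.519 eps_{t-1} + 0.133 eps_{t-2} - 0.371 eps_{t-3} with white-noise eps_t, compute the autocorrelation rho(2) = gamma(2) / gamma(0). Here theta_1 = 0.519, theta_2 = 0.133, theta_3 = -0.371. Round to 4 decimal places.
\rho(2) = -0.0418

For an MA(q) process with theta_0 = 1, the autocovariance is
  gamma(k) = sigma^2 * sum_{i=0..q-k} theta_i * theta_{i+k},
and rho(k) = gamma(k) / gamma(0). Sigma^2 cancels.
  numerator   = (1)*(0.133) + (0.519)*(-0.371) = -0.059549.
  denominator = (1)^2 + (0.519)^2 + (0.133)^2 + (-0.371)^2 = 1.424691.
  rho(2) = -0.059549 / 1.424691 = -0.0418.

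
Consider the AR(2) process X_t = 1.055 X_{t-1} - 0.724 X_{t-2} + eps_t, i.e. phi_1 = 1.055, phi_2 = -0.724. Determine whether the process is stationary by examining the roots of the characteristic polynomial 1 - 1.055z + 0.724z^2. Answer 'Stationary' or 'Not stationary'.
\text{Stationary}

The AR(p) characteristic polynomial is P(z) = 1 - 1.055z + 0.724z^2.
Stationarity requires all roots to lie outside the unit circle, i.e. |z| > 1 for every root.
Set 1 + (-1.055) z + (0.724) z^2 = 0, i.e. a z^2 + b z + c = 0 with a = 0.724, b = -1.055, c = 1.
Discriminant D = b^2 - 4ac = (-1.055)^2 - 4*(0.724)*1 = 1.113025 - (2.896) = -1.782975.
D < 0, so the roots are the complex-conjugate pair z = (-b +/- i sqrt(-D)) / (2a) = 0.7286 +/- 0.9222i.
For a conjugate pair |z|^2 = z * conj(z) = (product of roots) = c/a = 1/(0.724) = 1.381215, so |z| = sqrt(1.381215) = 1.1753 for both roots.
Moduli of all roots: 1.1753, 1.1753.
All moduli strictly greater than 1? Yes.
Verdict: Stationary.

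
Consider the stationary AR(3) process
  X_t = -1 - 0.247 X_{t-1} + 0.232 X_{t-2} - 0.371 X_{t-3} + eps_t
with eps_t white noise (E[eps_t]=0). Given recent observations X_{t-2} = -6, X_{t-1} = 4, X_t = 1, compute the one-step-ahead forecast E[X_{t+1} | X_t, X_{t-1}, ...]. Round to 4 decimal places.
E[X_{t+1} \mid \mathcal F_t] = 1.9070

For an AR(p) model X_t = c + sum_i phi_i X_{t-i} + eps_t, the
one-step-ahead conditional mean is
  E[X_{t+1} | X_t, ...] = c + sum_i phi_i X_{t+1-i}.
Substitute known values:
  E[X_{t+1} | ...] = -1 + (-0.247) * (1) + (0.232) * (4) + (-0.371) * (-6)
                   = 1.9070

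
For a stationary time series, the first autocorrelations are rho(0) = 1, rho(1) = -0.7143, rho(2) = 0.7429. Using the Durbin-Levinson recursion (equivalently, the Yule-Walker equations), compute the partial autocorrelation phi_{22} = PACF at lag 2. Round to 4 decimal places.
\phi_{22} = 0.4751

The PACF at lag k is phi_{kk}, the last component of the solution
to the Yule-Walker system G_k phi = r_k where
  (G_k)_{ij} = rho(|i - j|), (r_k)_i = rho(i), i,j = 1..k.
Equivalently, Durbin-Levinson gives phi_{kk} iteratively:
  phi_{11} = rho(1)
  phi_{kk} = [rho(k) - sum_{j=1..k-1} phi_{k-1,j} rho(k-j)]
            / [1 - sum_{j=1..k-1} phi_{k-1,j} rho(j)],
  phi_{k,j} = phi_{k-1,j} - phi_{kk} phi_{k-1,k-j},  j = 1..k-1.
Step k = 1:
  phi_11 = rho(1) = -0.7143.
Step k = 2:
  phi_22 = [rho(2) - phi_11 rho(1)] / [1 - phi_11 rho(1)] = [0.7429 - (-0.7143)(-0.7143)] / [1 - (-0.7143)(-0.7143)]
         = 0.23267551 / 0.48977551 = 0.4751.
Therefore phi_{22} = 0.4751.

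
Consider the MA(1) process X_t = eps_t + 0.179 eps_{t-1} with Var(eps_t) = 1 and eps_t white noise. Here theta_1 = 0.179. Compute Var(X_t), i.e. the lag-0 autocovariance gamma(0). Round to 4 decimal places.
\gamma(0) = 1.0320

For an MA(q) process X_t = eps_t + sum_i theta_i eps_{t-i} with
Var(eps_t) = sigma^2, the variance is
  gamma(0) = sigma^2 * (1 + sum_i theta_i^2).
  sum_i theta_i^2 = (0.179)^2 = 0.032041.
  gamma(0) = 1 * (1 + 0.032041) = 1 * 1.032041 = 1.032041, which rounds to 1.0320.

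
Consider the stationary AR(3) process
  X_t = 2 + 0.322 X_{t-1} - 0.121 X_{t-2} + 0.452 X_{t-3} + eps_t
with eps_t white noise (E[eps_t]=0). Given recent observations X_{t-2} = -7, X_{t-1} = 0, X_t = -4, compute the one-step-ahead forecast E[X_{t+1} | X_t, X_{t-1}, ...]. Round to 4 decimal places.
E[X_{t+1} \mid \mathcal F_t] = -2.4520

For an AR(p) model X_t = c + sum_i phi_i X_{t-i} + eps_t, the
one-step-ahead conditional mean is
  E[X_{t+1} | X_t, ...] = c + sum_i phi_i X_{t+1-i}.
Substitute known values:
  E[X_{t+1} | ...] = 2 + (0.322) * (-4) + (-0.121) * (0) + (0.452) * (-7)
                   = -2.4520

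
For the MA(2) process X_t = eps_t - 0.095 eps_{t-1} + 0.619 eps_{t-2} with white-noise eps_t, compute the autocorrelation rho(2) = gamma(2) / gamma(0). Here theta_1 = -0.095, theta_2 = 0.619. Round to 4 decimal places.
\rho(2) = 0.4446

For an MA(q) process with theta_0 = 1, the autocovariance is
  gamma(k) = sigma^2 * sum_{i=0..q-k} theta_i * theta_{i+k},
and rho(k) = gamma(k) / gamma(0). Sigma^2 cancels.
  numerator   = (1)*(0.619) = 0.619.
  denominator = (1)^2 + (-0.095)^2 + (0.619)^2 = 1.392186.
  rho(2) = 0.619 / 1.392186 = 0.4446.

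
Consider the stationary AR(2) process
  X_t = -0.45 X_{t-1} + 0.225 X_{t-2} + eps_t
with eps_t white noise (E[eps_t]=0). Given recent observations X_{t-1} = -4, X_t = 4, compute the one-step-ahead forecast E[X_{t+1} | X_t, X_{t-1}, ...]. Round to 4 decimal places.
E[X_{t+1} \mid \mathcal F_t] = -2.7000

For an AR(p) model X_t = c + sum_i phi_i X_{t-i} + eps_t, the
one-step-ahead conditional mean is
  E[X_{t+1} | X_t, ...] = c + sum_i phi_i X_{t+1-i}.
Substitute known values:
  E[X_{t+1} | ...] = (-0.45) * (4) + (0.225) * (-4)
                   = -2.7000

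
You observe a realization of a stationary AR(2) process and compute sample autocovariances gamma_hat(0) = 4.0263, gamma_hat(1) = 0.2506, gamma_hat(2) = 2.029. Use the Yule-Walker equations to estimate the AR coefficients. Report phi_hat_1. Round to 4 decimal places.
\hat\phi_{1} = 0.0310

The Yule-Walker equations for an AR(p) process read, in matrix form,
  Gamma_p phi = r_p,   with   (Gamma_p)_{ij} = gamma(|i - j|),
                       (r_p)_i = gamma(i),   i,j = 1..p.
Substitute the sample gammas (Toeplitz matrix and right-hand side of size 2):
  Gamma_p = [[4.0263, 0.2506], [0.2506, 4.0263]]
  r_p     = [0.2506, 2.029]
Written out:
  4.0263 phi_1 + 0.2506 phi_2 = 0.2506
  0.2506 phi_1 + 4.0263 phi_2 = 2.029
Solve by Cramer's rule:
  det = gamma(0)^2 - gamma(1)^2 = (4.0263)^2 - (0.2506)^2 = 16.21109169 - 0.06280036 = 16.14829133
  phi_hat_1 = [gamma(1) gamma(0) - gamma(1) gamma(2)] / det = [(0.2506)(4.0263) - (0.2506)(2.029)] / 16.14829133 = 0.50052338 / 16.14829133 = 0.031
  phi_hat_2 = [gamma(0) gamma(2) - gamma(1)^2] / det = [(4.0263)(2.029) - (0.2506)^2] / 16.14829133 = 8.10656234 / 16.14829133 = 0.502
So phi_hat = [0.0310, 0.5020].
Therefore phi_hat_1 = 0.0310.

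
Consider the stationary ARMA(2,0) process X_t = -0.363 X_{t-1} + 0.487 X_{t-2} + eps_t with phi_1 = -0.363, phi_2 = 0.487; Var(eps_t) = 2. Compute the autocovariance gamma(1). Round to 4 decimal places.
\gamma(1) = -3.7156

Multiply the model equation by X_{t-k} and take expectations. With theta_0 = psi_0 = 1 and psi_j the MA(infinity) weights, this gives
  gamma(k) - sum_i phi_i gamma(k-i) = c_k,
  c_k = sigma^2 * sum_{j=k..q} theta_j psi_{j-k}   (c_k = 0 for k > q),
using gamma(-m) = gamma(m).
Pure AR (q = 0): c_0 = sigma^2 = 2, c_k = 0 for k >= 1.
Equations for k = 0, 1, 2 (AR order 2, c_2 = 0):
  (E0) gamma(0) = phi_1 gamma(1) + phi_2 gamma(2) + c_0
  (E1) gamma(1) = phi_1 gamma(0) + phi_2 gamma(1) + c_1
  (E2) gamma(2) = phi_1 gamma(1) + phi_2 gamma(0)
From (E1): gamma(1) = A gamma(0) + B with
  A = phi_1 / (1 - phi_2) = -0.363 / 0.513 = -0.707602,   B = c_1 / (1 - phi_2) = 0 / 0.513 = 0.
Insert (E2) into (E0): gamma(0) (1 - phi_2^2) = phi_1 (1 + phi_2) gamma(1) + c_0.
  phi_1 (1 + phi_2) = (-0.363)(1.487) = -0.539781,   1 - phi_2^2 = 0.762831.
Replace gamma(1) by A gamma(0) + B and collect gamma(0):
  gamma(0) [0.762831 - (-0.539781)(-0.707602)] = c_0 = 2
  gamma(0) * 0.380881 = 2
  gamma(0) = 2 / 0.380881 = 5.250988.
  gamma(1) = A gamma(0) = (-0.707602)(5.250988) = -3.715611.
Therefore gamma(1) = -3.7156 (to 4 decimal places).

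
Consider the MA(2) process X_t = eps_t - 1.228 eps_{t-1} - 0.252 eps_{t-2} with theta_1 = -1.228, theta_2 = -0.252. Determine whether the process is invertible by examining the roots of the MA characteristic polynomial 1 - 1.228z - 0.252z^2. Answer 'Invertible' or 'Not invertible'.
\text{Not invertible}

The MA(q) characteristic polynomial is P(z) = 1 - 1.228z - 0.252z^2.
Invertibility requires all roots to lie outside the unit circle, i.e. |z| > 1 for every root.
Set 1 + (-1.228) z + (-0.252) z^2 = 0, i.e. a z^2 + b z + c = 0 with a = -0.252, b = -1.228, c = 1.
Discriminant D = b^2 - 4ac = (-1.228)^2 - 4*(-0.252)*1 = 1.507984 - (-1.008) = 2.515984.
D >= 0, so the roots are real: z = (-b +/- sqrt(D)) / (2a) = (1.228 +/- 1.586185) / (-0.504).
  z_1 = (1.228 + 1.586185) / (-0.504) = -5.5837,   |z_1| = 5.5837.
  z_2 = (1.228 - 1.586185) / (-0.504) = 0.7107,   |z_2| = 0.7107.
Moduli of all roots: 5.5837, 0.7107.
All moduli strictly greater than 1? No.
Verdict: Not invertible.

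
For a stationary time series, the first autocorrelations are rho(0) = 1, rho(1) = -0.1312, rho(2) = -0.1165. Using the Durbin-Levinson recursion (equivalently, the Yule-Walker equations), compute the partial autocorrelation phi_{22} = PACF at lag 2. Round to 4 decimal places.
\phi_{22} = -0.1361

The PACF at lag k is phi_{kk}, the last component of the solution
to the Yule-Walker system G_k phi = r_k where
  (G_k)_{ij} = rho(|i - j|), (r_k)_i = rho(i), i,j = 1..k.
Equivalently, Durbin-Levinson gives phi_{kk} iteratively:
  phi_{11} = rho(1)
  phi_{kk} = [rho(k) - sum_{j=1..k-1} phi_{k-1,j} rho(k-j)]
            / [1 - sum_{j=1..k-1} phi_{k-1,j} rho(j)],
  phi_{k,j} = phi_{k-1,j} - phi_{kk} phi_{k-1,k-j},  j = 1..k-1.
Step k = 1:
  phi_11 = rho(1) = -0.1312.
Step k = 2:
  phi_22 = [rho(2) - phi_11 rho(1)] / [1 - phi_11 rho(1)] = [-0.1165 - (-0.1312)(-0.1312)] / [1 - (-0.1312)(-0.1312)]
         = -0.13371344 / 0.98278656 = -0.1361.
Therefore phi_{22} = -0.1361.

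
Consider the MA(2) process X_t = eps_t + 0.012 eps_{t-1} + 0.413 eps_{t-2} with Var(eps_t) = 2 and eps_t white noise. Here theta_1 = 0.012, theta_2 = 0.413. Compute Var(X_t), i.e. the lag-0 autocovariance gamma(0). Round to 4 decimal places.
\gamma(0) = 2.3414

For an MA(q) process X_t = eps_t + sum_i theta_i eps_{t-i} with
Var(eps_t) = sigma^2, the variance is
  gamma(0) = sigma^2 * (1 + sum_i theta_i^2).
  sum_i theta_i^2 = (0.012)^2 + (0.413)^2 = 0.000144 + 0.170569 = 0.170713.
  gamma(0) = 2 * (1 + 0.170713) = 2 * 1.170713 = 2.341426, which rounds to 2.3414.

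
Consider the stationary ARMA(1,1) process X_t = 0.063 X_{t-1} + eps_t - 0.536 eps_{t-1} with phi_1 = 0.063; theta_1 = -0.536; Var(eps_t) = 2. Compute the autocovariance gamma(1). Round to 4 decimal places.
\gamma(1) = -0.9177

Multiply the model equation by X_{t-k} and take expectations. With theta_0 = psi_0 = 1 and psi_j the MA(infinity) weights, this gives
  gamma(k) - sum_i phi_i gamma(k-i) = c_k,
  c_k = sigma^2 * sum_{j=k..q} theta_j psi_{j-k}   (c_k = 0 for k > q),
using gamma(-m) = gamma(m).
psi-weights needed (psi_j = theta_j + sum_i phi_i psi_{j-i}):
  psi_1 = theta_1 + phi_1 = -0.536 + (0.063) = -0.473
Right-hand sides:
  c_0 = sigma^2 (1 + theta_1 psi_1) = 2 * (1 + (-0.536)(-0.473)) = 2 * 1.253528 = 2.507056
  c_1 = sigma^2 theta_1 = 2 * (-0.536) = -1.072
  c_2 = 0
Equations for k = 0 and k = 1 (AR order 1):
  gamma(0) = phi_1 gamma(1) + c_0
  gamma(1) = phi_1 gamma(0) + c_1
Substituting the second into the first: gamma(0) (1 - phi_1^2) = c_0 + phi_1 c_1, so
  gamma(0) = (c_0 + phi_1 c_1) / (1 - phi_1^2) = (2.507056 + (0.063)(-1.072)) / (1 - (0.063)^2) = 2.43952 / 0.996031 = 2.449241.
  gamma(1) = phi_1 gamma(0) + c_1 = (0.063)(2.449241) + (-1.072) = -0.917698.
Therefore gamma(1) = -0.9177 (to 4 decimal places).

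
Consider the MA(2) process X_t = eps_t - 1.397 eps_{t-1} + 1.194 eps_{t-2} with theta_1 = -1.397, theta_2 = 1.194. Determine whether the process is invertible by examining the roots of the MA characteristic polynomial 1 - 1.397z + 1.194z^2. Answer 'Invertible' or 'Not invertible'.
\text{Not invertible}

The MA(q) characteristic polynomial is P(z) = 1 - 1.397z + 1.194z^2.
Invertibility requires all roots to lie outside the unit circle, i.e. |z| > 1 for every root.
Set 1 + (-1.397) z + (1.194) z^2 = 0, i.e. a z^2 + b z + c = 0 with a = 1.194, b = -1.397, c = 1.
Discriminant D = b^2 - 4ac = (-1.397)^2 - 4*(1.194)*1 = 1.951609 - (4.776) = -2.824391.
D < 0, so the roots are the complex-conjugate pair z = (-b +/- i sqrt(-D)) / (2a) = 0.585 +/- 0.7038i.
For a conjugate pair |z|^2 = z * conj(z) = (product of roots) = c/a = 1/(1.194) = 0.837521, so |z| = sqrt(0.837521) = 0.9152 for both roots.
Moduli of all roots: 0.9152, 0.9152.
All moduli strictly greater than 1? No.
Verdict: Not invertible.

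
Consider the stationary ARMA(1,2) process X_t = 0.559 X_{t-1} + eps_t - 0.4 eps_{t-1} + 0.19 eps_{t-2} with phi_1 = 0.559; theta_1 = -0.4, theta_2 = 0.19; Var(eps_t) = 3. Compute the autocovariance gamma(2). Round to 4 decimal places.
\gamma(2) = 1.0171

Multiply the model equation by X_{t-k} and take expectations. With theta_0 = psi_0 = 1 and psi_j the MA(infinity) weights, this gives
  gamma(k) - sum_i phi_i gamma(k-i) = c_k,
  c_k = sigma^2 * sum_{j=k..q} theta_j psi_{j-k}   (c_k = 0 for k > q),
using gamma(-m) = gamma(m).
psi-weights needed (psi_j = theta_j + sum_i phi_i psi_{j-i}):
  psi_1 = theta_1 + phi_1 = -0.4 + (0.559) = 0.159
  psi_2 = theta_2 + phi_1 psi_1 = 0.19 + (0.559)(0.159) = 0.278881
Right-hand sides:
  c_0 = sigma^2 (1 + theta_1 psi_1 + theta_2 psi_2) = 3 * (1 + (-0.4)(0.159) + (0.19)(0.278881)) = 3 * 0.989387 = 2.968162
  c_1 = sigma^2 (theta_1 + theta_2 psi_1) = 3 * (-0.4 + (0.19)(0.159)) = -1.10937
  c_2 = sigma^2 theta_2 = 3 * (0.19) = 0.57
Equations for k = 0 and k = 1 (AR order 1):
  gamma(0) = phi_1 gamma(1) + c_0
  gamma(1) = phi_1 gamma(0) + c_1
Substituting the second into the first: gamma(0) (1 - phi_1^2) = c_0 + phi_1 c_1, so
  gamma(0) = (c_0 + phi_1 c_1) / (1 - phi_1^2) = (2.968162 + (0.559)(-1.10937)) / (1 - (0.559)^2) = 2.348024 / 0.687519 = 3.415214.
  gamma(1) = phi_1 gamma(0) + c_1 = (0.559)(3.415214) + (-1.10937) = 0.799734.
For k = 2: gamma(2) = phi_1 gamma(1) + c_2
  = (0.559)(0.799734) + (0.57) = 1.017052.
Therefore gamma(2) = 1.0171 (to 4 decimal places).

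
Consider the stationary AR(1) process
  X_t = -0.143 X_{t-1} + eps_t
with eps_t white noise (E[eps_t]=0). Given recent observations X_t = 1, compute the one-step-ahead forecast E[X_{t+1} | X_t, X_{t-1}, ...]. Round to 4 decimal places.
E[X_{t+1} \mid \mathcal F_t] = -0.1430

For an AR(p) model X_t = c + sum_i phi_i X_{t-i} + eps_t, the
one-step-ahead conditional mean is
  E[X_{t+1} | X_t, ...] = c + sum_i phi_i X_{t+1-i}.
Substitute known values:
  E[X_{t+1} | ...] = (-0.143) * (1)
                   = -0.1430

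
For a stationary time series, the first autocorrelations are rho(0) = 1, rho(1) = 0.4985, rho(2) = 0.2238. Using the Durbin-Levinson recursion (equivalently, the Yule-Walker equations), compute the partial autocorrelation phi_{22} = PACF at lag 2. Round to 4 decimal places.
\phi_{22} = -0.0329

The PACF at lag k is phi_{kk}, the last component of the solution
to the Yule-Walker system G_k phi = r_k where
  (G_k)_{ij} = rho(|i - j|), (r_k)_i = rho(i), i,j = 1..k.
Equivalently, Durbin-Levinson gives phi_{kk} iteratively:
  phi_{11} = rho(1)
  phi_{kk} = [rho(k) - sum_{j=1..k-1} phi_{k-1,j} rho(k-j)]
            / [1 - sum_{j=1..k-1} phi_{k-1,j} rho(j)],
  phi_{k,j} = phi_{k-1,j} - phi_{kk} phi_{k-1,k-j},  j = 1..k-1.
Step k = 1:
  phi_11 = rho(1) = 0.4985.
Step k = 2:
  phi_22 = [rho(2) - phi_11 rho(1)] / [1 - phi_11 rho(1)] = [0.2238 - (0.4985)(0.4985)] / [1 - (0.4985)(0.4985)]
         = -0.02470225 / 0.75149775 = -0.0329.
Therefore phi_{22} = -0.0329.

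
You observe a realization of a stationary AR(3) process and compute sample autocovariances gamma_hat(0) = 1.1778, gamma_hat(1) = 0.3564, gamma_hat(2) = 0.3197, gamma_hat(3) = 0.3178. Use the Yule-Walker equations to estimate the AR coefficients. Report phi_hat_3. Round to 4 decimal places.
\hat\phi_{3} = 0.1650

The Yule-Walker equations for an AR(p) process read, in matrix form,
  Gamma_p phi = r_p,   with   (Gamma_p)_{ij} = gamma(|i - j|),
                       (r_p)_i = gamma(i),   i,j = 1..p.
Substitute the sample gammas (Toeplitz matrix and right-hand side of size 3):
  Gamma_p = [[1.1778, 0.3564, 0.3197], [0.3564, 1.1778, 0.3564], [0.3197, 0.3564, 1.1778]]
  r_p     = [0.3564, 0.3197, 0.3178]
Written out (R1..R3):
  (R1) 1.1778 phi_1 + 0.3564 phi_2 + 0.3197 phi_3 = 0.3564
  (R2) 0.3564 phi_1 + 1.1778 phi_2 + 0.3564 phi_3 = 0.3197
  (R3) 0.3197 phi_1 + 0.3564 phi_2 + 1.1778 phi_3 = 0.3178
Gaussian elimination:
  R2 <- R2 - (0.3564/1.1778) R1 = R2 - (0.302598) R1:  1.069954 phi_2 + 0.259659 phi_3 = 0.211854
  R3 <- R3 - (0.3197/1.1778) R1 = R3 - (0.271438) R1:  0.259659 phi_2 + 1.091021 phi_3 = 0.221059
  R3 <- R3 - (0.259659/1.069954) R2 = R3 - (0.242683) R2:  1.028006 phi_3 = 0.169646
Back-substitution:
  phi_hat_3 = 0.169646 / 1.028006 = 0.165024
  phi_hat_2 = (0.211854 - (0.259659)(0.165024)) / 1.069954 = 0.157954
  phi_hat_1 = (0.3564 - (0.3564)(0.157954) - (0.3197)(0.165024)) / 1.1778 = 0.210007
So phi_hat = [0.2100, 0.1580, 0.1650].
Therefore phi_hat_3 = 0.1650.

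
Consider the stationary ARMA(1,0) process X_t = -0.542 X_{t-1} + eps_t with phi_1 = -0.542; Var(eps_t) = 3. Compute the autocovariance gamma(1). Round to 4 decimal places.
\gamma(1) = -2.3023

Multiply the model equation by X_{t-k} and take expectations. With theta_0 = psi_0 = 1 and psi_j the MA(infinity) weights, this gives
  gamma(k) - sum_i phi_i gamma(k-i) = c_k,
  c_k = sigma^2 * sum_{j=k..q} theta_j psi_{j-k}   (c_k = 0 for k > q),
using gamma(-m) = gamma(m).
Pure AR (q = 0): c_0 = sigma^2 = 3, c_k = 0 for k >= 1.
Equations for k = 0 and k = 1 (AR order 1):
  gamma(0) = phi_1 gamma(1) + c_0
  gamma(1) = phi_1 gamma(0) + c_1
Substituting the second into the first: gamma(0) (1 - phi_1^2) = c_0 + phi_1 c_1, so
  gamma(0) = c_0 / (1 - phi_1^2) = 3 / (1 - (-0.542)^2) = 3 / 0.706236 = 4.247872.
  gamma(1) = phi_1 gamma(0) = (-0.542)(4.247872) = -2.302347.
Therefore gamma(1) = -2.3023 (to 4 decimal places).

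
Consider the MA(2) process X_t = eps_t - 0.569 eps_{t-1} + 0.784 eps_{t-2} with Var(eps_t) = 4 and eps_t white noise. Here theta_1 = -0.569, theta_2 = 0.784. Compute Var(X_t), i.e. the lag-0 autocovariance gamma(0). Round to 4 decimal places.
\gamma(0) = 7.7537

For an MA(q) process X_t = eps_t + sum_i theta_i eps_{t-i} with
Var(eps_t) = sigma^2, the variance is
  gamma(0) = sigma^2 * (1 + sum_i theta_i^2).
  sum_i theta_i^2 = (-0.569)^2 + (0.784)^2 = 0.323761 + 0.614656 = 0.938417.
  gamma(0) = 4 * (1 + 0.938417) = 4 * 1.938417 = 7.753668, which rounds to 7.7537.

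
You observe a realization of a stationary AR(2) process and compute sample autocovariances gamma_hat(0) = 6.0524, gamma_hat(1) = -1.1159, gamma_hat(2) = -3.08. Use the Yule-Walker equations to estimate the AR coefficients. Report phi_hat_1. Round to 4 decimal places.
\hat\phi_{1} = -0.2880

The Yule-Walker equations for an AR(p) process read, in matrix form,
  Gamma_p phi = r_p,   with   (Gamma_p)_{ij} = gamma(|i - j|),
                       (r_p)_i = gamma(i),   i,j = 1..p.
Substitute the sample gammas (Toeplitz matrix and right-hand side of size 2):
  Gamma_p = [[6.0524, -1.1159], [-1.1159, 6.0524]]
  r_p     = [-1.1159, -3.08]
Written out:
  6.0524 phi_1 - 1.1159 phi_2 = -1.1159
  -1.1159 phi_1 + 6.0524 phi_2 = -3.08
Solve by Cramer's rule:
  det = gamma(0)^2 - gamma(1)^2 = (6.0524)^2 - (-1.1159)^2 = 36.63154576 - 1.24523281 = 35.38631295
  phi_hat_1 = [gamma(1) gamma(0) - gamma(1) gamma(2)] / det = [(-1.1159)(6.0524) - (-1.1159)(-3.08)] / 35.38631295 = -10.19084516 / 35.38631295 = -0.288
  phi_hat_2 = [gamma(0) gamma(2) - gamma(1)^2] / det = [(6.0524)(-3.08) - (-1.1159)^2] / 35.38631295 = -19.88662481 / 35.38631295 = -0.562
So phi_hat = [-0.2880, -0.5620].
Therefore phi_hat_1 = -0.2880.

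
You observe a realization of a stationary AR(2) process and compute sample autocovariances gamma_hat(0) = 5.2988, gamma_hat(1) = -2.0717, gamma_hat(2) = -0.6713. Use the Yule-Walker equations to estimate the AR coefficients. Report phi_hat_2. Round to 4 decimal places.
\hat\phi_{2} = -0.3300

The Yule-Walker equations for an AR(p) process read, in matrix form,
  Gamma_p phi = r_p,   with   (Gamma_p)_{ij} = gamma(|i - j|),
                       (r_p)_i = gamma(i),   i,j = 1..p.
Substitute the sample gammas (Toeplitz matrix and right-hand side of size 2):
  Gamma_p = [[5.2988, -2.0717], [-2.0717, 5.2988]]
  r_p     = [-2.0717, -0.6713]
Written out:
  5.2988 phi_1 - 2.0717 phi_2 = -2.0717
  -2.0717 phi_1 + 5.2988 phi_2 = -0.6713
Solve by Cramer's rule:
  det = gamma(0)^2 - gamma(1)^2 = (5.2988)^2 - (-2.0717)^2 = 28.07728144 - 4.29194089 = 23.78534055
  phi_hat_1 = [gamma(1) gamma(0) - gamma(1) gamma(2)] / det = [(-2.0717)(5.2988) - (-2.0717)(-0.6713)] / 23.78534055 = -12.36825617 / 23.78534055 = -0.52
  phi_hat_2 = [gamma(0) gamma(2) - gamma(1)^2] / det = [(5.2988)(-0.6713) - (-2.0717)^2] / 23.78534055 = -7.84902533 / 23.78534055 = -0.33
So phi_hat = [-0.5200, -0.3300].
Therefore phi_hat_2 = -0.3300.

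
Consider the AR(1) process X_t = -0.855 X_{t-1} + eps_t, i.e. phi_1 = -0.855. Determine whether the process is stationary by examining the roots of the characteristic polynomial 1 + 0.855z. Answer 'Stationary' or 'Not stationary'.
\text{Stationary}

The AR(p) characteristic polynomial is P(z) = 1 + 0.855z.
Stationarity requires all roots to lie outside the unit circle, i.e. |z| > 1 for every root.
This is linear in z: 1 + (0.855) z = 0  =>  z = -1/(0.855) = -1.169591,  |z| = 1.169591.
Moduli of all roots: 1.1696.
All moduli strictly greater than 1? Yes.
Verdict: Stationary.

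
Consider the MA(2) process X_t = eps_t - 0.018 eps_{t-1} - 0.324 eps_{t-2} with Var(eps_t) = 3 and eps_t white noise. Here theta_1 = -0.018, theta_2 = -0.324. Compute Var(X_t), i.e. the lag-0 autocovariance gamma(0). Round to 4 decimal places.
\gamma(0) = 3.3159

For an MA(q) process X_t = eps_t + sum_i theta_i eps_{t-i} with
Var(eps_t) = sigma^2, the variance is
  gamma(0) = sigma^2 * (1 + sum_i theta_i^2).
  sum_i theta_i^2 = (-0.018)^2 + (-0.324)^2 = 0.000324 + 0.104976 = 0.1053.
  gamma(0) = 3 * (1 + 0.1053) = 3 * 1.1053 = 3.3159.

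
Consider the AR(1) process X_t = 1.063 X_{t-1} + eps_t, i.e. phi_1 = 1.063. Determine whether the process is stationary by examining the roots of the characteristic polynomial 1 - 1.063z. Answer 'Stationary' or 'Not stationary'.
\text{Not stationary}

The AR(p) characteristic polynomial is P(z) = 1 - 1.063z.
Stationarity requires all roots to lie outside the unit circle, i.e. |z| > 1 for every root.
This is linear in z: 1 + (-1.063) z = 0  =>  z = -1/(-1.063) = 0.940734,  |z| = 0.940734.
Moduli of all roots: 0.9407.
All moduli strictly greater than 1? No.
Verdict: Not stationary.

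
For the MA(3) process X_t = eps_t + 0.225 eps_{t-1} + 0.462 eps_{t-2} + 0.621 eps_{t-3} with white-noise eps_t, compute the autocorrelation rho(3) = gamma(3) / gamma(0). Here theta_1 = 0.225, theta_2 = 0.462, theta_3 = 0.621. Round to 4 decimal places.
\rho(3) = 0.3764

For an MA(q) process with theta_0 = 1, the autocovariance is
  gamma(k) = sigma^2 * sum_{i=0..q-k} theta_i * theta_{i+k},
and rho(k) = gamma(k) / gamma(0). Sigma^2 cancels.
  numerator   = (1)*(0.621) = 0.621.
  denominator = (1)^2 + (0.225)^2 + (0.462)^2 + (0.621)^2 = 1.64971.
  rho(3) = 0.621 / 1.64971 = 0.3764.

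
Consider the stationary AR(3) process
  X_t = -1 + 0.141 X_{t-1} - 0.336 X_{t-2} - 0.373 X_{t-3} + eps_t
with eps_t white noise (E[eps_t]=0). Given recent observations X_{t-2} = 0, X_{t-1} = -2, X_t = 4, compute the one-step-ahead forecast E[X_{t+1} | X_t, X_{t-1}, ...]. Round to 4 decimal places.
E[X_{t+1} \mid \mathcal F_t] = 0.2360

For an AR(p) model X_t = c + sum_i phi_i X_{t-i} + eps_t, the
one-step-ahead conditional mean is
  E[X_{t+1} | X_t, ...] = c + sum_i phi_i X_{t+1-i}.
Substitute known values:
  E[X_{t+1} | ...] = -1 + (0.141) * (4) + (-0.336) * (-2) + (-0.373) * (0)
                   = 0.2360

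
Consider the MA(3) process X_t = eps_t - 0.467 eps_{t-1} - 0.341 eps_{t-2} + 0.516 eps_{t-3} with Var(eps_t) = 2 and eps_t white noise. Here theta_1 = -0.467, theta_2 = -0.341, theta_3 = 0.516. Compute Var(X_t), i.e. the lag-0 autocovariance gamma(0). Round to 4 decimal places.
\gamma(0) = 3.2013

For an MA(q) process X_t = eps_t + sum_i theta_i eps_{t-i} with
Var(eps_t) = sigma^2, the variance is
  gamma(0) = sigma^2 * (1 + sum_i theta_i^2).
  sum_i theta_i^2 = (-0.467)^2 + (-0.341)^2 + (0.516)^2 = 0.218089 + 0.116281 + 0.266256 = 0.600626.
  gamma(0) = 2 * (1 + 0.600626) = 2 * 1.600626 = 3.201252, which rounds to 3.2013.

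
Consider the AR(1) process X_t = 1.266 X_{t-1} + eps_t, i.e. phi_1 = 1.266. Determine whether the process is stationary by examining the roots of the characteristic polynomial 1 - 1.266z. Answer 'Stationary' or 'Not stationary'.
\text{Not stationary}

The AR(p) characteristic polynomial is P(z) = 1 - 1.266z.
Stationarity requires all roots to lie outside the unit circle, i.e. |z| > 1 for every root.
This is linear in z: 1 + (-1.266) z = 0  =>  z = -1/(-1.266) = 0.789889,  |z| = 0.789889.
Moduli of all roots: 0.7899.
All moduli strictly greater than 1? No.
Verdict: Not stationary.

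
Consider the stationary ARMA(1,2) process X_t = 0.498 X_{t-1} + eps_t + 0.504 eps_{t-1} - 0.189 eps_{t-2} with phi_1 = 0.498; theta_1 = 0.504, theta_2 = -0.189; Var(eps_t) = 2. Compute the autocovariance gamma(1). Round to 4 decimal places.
\gamma(1) = 2.7525

Multiply the model equation by X_{t-k} and take expectations. With theta_0 = psi_0 = 1 and psi_j the MA(infinity) weights, this gives
  gamma(k) - sum_i phi_i gamma(k-i) = c_k,
  c_k = sigma^2 * sum_{j=k..q} theta_j psi_{j-k}   (c_k = 0 for k > q),
using gamma(-m) = gamma(m).
psi-weights needed (psi_j = theta_j + sum_i phi_i psi_{j-i}):
  psi_1 = theta_1 + phi_1 = 0.504 + (0.498) = 1.002
  psi_2 = theta_2 + phi_1 psi_1 = -0.189 + (0.498)(1.002) = 0.309996
Right-hand sides:
  c_0 = sigma^2 (1 + theta_1 psi_1 + theta_2 psi_2) = 2 * (1 + (0.504)(1.002) + (-0.189)(0.309996)) = 2 * 1.446419 = 2.892838
  c_1 = sigma^2 (theta_1 + theta_2 psi_1) = 2 * (0.504 + (-0.189)(1.002)) = 0.629244
  c_2 = sigma^2 theta_2 = 2 * (-0.189) = -0.378
Equations for k = 0 and k = 1 (AR order 1):
  gamma(0) = phi_1 gamma(1) + c_0
  gamma(1) = phi_1 gamma(0) + c_1
Substituting the second into the first: gamma(0) (1 - phi_1^2) = c_0 + phi_1 c_1, so
  gamma(0) = (c_0 + phi_1 c_1) / (1 - phi_1^2) = (2.892838 + (0.498)(0.629244)) / (1 - (0.498)^2) = 3.206201 / 0.751996 = 4.263588.
  gamma(1) = phi_1 gamma(0) + c_1 = (0.498)(4.263588) + (0.629244) = 2.752511.
Therefore gamma(1) = 2.7525 (to 4 decimal places).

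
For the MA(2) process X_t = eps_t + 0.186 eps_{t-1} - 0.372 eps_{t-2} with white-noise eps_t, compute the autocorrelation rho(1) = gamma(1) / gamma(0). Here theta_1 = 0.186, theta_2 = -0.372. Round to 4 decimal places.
\rho(1) = 0.0996

For an MA(q) process with theta_0 = 1, the autocovariance is
  gamma(k) = sigma^2 * sum_{i=0..q-k} theta_i * theta_{i+k},
and rho(k) = gamma(k) / gamma(0). Sigma^2 cancels.
  numerator   = (1)*(0.186) + (0.186)*(-0.372) = 0.116808.
  denominator = (1)^2 + (0.186)^2 + (-0.372)^2 = 1.17298.
  rho(1) = 0.116808 / 1.17298 = 0.0996.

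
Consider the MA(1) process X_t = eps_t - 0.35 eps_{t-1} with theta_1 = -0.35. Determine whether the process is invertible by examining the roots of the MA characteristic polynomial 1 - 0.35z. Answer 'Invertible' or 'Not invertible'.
\text{Invertible}

The MA(q) characteristic polynomial is P(z) = 1 - 0.35z.
Invertibility requires all roots to lie outside the unit circle, i.e. |z| > 1 for every root.
This is linear in z: 1 + (-0.35) z = 0  =>  z = -1/(-0.35) = 2.857143,  |z| = 2.857143.
Moduli of all roots: 2.8571.
All moduli strictly greater than 1? Yes.
Verdict: Invertible.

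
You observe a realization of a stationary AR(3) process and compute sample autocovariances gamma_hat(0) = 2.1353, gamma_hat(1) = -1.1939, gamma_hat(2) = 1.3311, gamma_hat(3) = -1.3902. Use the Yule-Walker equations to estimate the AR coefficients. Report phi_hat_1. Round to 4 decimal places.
\hat\phi_{1} = -0.1350

The Yule-Walker equations for an AR(p) process read, in matrix form,
  Gamma_p phi = r_p,   with   (Gamma_p)_{ij} = gamma(|i - j|),
                       (r_p)_i = gamma(i),   i,j = 1..p.
Substitute the sample gammas (Toeplitz matrix and right-hand side of size 3):
  Gamma_p = [[2.1353, -1.1939, 1.3311], [-1.1939, 2.1353, -1.1939], [1.3311, -1.1939, 2.1353]]
  r_p     = [-1.1939, 1.3311, -1.3902]
Written out (R1..R3):
  (R1) 2.1353 phi_1 - 1.1939 phi_2 + 1.3311 phi_3 = -1.1939
  (R2) -1.1939 phi_1 + 2.1353 phi_2 - 1.1939 phi_3 = 1.3311
  (R3) 1.3311 phi_1 - 1.1939 phi_2 + 2.1353 phi_3 = -1.3902
Gaussian elimination:
  R2 <- R2 - (-1.1939/2.1353) R1 = R2 - (-0.559125) R1:  1.46776 phi_2 - 0.449648 phi_3 = 0.66356
  R3 <- R3 - (1.3311/2.1353) R1 = R3 - (0.623378) R1:  -0.449648 phi_2 + 1.305521 phi_3 = -0.645948
  R3 <- R3 - (-0.449648/1.46776) R2 = R3 - (-0.30635) R2:  1.167771 phi_3 = -0.442667
Back-substitution:
  phi_hat_3 = -0.442667 / 1.167771 = -0.37907
  phi_hat_2 = (0.66356 - (-0.449648)(-0.37907)) / 1.46776 = 0.335962
  phi_hat_1 = (-1.1939 - (-1.1939)(0.335962) - (1.3311)(-0.37907)) / 2.1353 = -0.134976
So phi_hat = [-0.1350, 0.3360, -0.3791].
Therefore phi_hat_1 = -0.1350.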